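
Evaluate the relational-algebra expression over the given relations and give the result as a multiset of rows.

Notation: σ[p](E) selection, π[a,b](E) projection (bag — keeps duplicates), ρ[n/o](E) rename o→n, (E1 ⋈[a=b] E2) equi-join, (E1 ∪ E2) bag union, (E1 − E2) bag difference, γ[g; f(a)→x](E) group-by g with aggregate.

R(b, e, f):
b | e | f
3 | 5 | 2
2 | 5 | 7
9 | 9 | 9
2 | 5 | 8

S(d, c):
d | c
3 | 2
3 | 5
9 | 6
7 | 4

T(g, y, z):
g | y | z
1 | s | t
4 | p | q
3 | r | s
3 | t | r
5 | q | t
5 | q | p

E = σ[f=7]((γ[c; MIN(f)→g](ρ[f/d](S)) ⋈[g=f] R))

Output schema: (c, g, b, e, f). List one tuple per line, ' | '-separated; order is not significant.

Subexpression sizes:
  S → 4
  ρ[f/d](S) → 4
  γ[c; MIN(f)→g](ρ[f/d](S)) → 4
  R → 4
  (γ[c; MIN(f)→g](ρ[f/d](S)) ⋈[g=f] R) → 2
  σ[f=7]((γ[c; MIN(f)→g](ρ[f/d](S)) ⋈[g=f] R)) → 1

== RESULT ==
c | g | b | e | f
4 | 7 | 2 | 5 | 7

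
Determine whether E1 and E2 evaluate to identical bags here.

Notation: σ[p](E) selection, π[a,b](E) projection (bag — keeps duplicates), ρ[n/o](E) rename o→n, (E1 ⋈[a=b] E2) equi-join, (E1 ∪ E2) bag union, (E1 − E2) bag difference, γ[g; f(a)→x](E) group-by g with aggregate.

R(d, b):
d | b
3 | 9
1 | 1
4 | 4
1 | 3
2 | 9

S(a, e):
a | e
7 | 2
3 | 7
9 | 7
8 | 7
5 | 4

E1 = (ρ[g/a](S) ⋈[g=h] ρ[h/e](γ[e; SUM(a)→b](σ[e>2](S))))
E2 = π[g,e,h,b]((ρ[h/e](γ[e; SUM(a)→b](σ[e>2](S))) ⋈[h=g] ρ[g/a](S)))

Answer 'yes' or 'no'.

E1 stepwise |·|:
  S → 5
  ρ[g/a](S) → 5
  S → 5
  σ[e>2](S) → 4
  γ[e; SUM(a)→b](σ[e>2](S)) → 2
  ρ[h/e](γ[e; SUM(a)→b](σ[e>2](S))) → 2
  (ρ[g/a](S) ⋈[g=h] ρ[h/e](γ[e; SUM(a)→b](σ[e>2](S)))) → 1
E2 stepwise |·|:
  S → 5
  σ[e>2](S) → 4
  γ[e; SUM(a)→b](σ[e>2](S)) → 2
  ρ[h/e](γ[e; SUM(a)→b](σ[e>2](S))) → 2
  S → 5
  ρ[g/a](S) → 5
  (ρ[h/e](γ[e; SUM(a)→b](σ[e>2](S))) ⋈[h=g] ρ[g/a](S)) → 1
  π[g,e,h,b]((ρ[h/e](γ[e; SUM(a)→b](σ[e>2](S))) ⋈[h=g] ρ[g/a](S))) → 1

E1 and E2 produce the same multiset:
g | e | h | b
7 | 2 | 7 | 20

yes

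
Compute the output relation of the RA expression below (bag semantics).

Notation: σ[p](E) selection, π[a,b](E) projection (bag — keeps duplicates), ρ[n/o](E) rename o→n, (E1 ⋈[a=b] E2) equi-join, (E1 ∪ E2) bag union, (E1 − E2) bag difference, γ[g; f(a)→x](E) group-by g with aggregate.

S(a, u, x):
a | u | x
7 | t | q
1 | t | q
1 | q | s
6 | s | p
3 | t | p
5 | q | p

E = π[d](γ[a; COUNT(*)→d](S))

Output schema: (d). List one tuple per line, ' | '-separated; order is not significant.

Subexpression sizes:
  S → 6
  γ[a; COUNT(*)→d](S) → 5
  π[d](γ[a; COUNT(*)→d](S)) → 5

== RESULT ==
d
1
1
1
1
2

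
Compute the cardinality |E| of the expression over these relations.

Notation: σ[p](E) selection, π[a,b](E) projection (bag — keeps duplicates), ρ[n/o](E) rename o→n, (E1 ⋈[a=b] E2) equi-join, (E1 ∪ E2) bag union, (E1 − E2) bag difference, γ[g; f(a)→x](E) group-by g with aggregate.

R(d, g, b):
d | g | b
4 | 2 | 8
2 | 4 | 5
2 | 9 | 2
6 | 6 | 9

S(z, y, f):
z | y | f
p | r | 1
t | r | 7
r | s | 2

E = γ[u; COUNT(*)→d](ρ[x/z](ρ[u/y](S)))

Stepwise |·|:
  S → 3
  ρ[u/y](S) → 3
  ρ[x/z](ρ[u/y](S)) → 3
  γ[u; COUNT(*)→d](ρ[x/z](ρ[u/y](S))) → 2

|E| = 2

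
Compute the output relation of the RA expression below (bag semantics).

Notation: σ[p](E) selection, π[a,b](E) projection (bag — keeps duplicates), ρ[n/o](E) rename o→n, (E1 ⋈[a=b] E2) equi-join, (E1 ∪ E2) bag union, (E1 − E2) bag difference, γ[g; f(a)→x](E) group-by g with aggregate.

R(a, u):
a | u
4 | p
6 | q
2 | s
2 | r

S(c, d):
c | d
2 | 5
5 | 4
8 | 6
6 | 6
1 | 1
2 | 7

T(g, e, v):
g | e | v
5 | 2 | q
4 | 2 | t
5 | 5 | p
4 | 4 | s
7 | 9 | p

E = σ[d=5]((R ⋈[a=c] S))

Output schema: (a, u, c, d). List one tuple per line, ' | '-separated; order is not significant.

Stepwise |·|:
  R → 4
  S → 6
  (R ⋈[a=c] S) → 5
  σ[d=5]((R ⋈[a=c] S)) → 2

== RESULT ==
a | u | c | d
2 | r | 2 | 5
2 | s | 2 | 5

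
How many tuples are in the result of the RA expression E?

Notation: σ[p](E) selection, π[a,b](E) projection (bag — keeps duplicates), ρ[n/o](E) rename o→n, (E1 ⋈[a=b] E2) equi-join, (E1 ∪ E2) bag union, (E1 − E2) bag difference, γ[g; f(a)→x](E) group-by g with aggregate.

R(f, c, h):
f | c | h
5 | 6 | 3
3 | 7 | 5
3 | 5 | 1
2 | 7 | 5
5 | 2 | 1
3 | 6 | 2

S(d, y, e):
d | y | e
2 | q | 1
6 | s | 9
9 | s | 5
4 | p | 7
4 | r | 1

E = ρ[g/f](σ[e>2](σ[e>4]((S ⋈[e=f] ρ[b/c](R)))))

Subexpression sizes:
  S → 5
  R → 6
  ρ[b/c](R) → 6
  (S ⋈[e=f] ρ[b/c](R)) → 2
  σ[e>4]((S ⋈[e=f] ρ[b/c](R))) → 2
  σ[e>2](σ[e>4]((S ⋈[e=f] ρ[b/c](R)))) → 2
  ρ[g/f](σ[e>2](σ[e>4]((S ⋈[e=f] ρ[b/c](R))))) → 2

|E| = 2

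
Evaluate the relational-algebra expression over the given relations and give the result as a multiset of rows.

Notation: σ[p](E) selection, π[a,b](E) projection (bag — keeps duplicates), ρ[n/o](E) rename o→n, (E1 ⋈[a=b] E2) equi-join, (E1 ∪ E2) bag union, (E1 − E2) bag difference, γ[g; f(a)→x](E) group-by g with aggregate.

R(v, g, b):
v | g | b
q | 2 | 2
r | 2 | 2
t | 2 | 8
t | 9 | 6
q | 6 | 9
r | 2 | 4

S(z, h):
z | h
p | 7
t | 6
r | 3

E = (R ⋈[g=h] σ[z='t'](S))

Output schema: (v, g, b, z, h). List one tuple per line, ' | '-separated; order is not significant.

Subexpression sizes:
  R → 6
  S → 3
  σ[z='t'](S) → 1
  (R ⋈[g=h] σ[z='t'](S)) → 1

== RESULT ==
v | g | b | z | h
q | 6 | 9 | t | 6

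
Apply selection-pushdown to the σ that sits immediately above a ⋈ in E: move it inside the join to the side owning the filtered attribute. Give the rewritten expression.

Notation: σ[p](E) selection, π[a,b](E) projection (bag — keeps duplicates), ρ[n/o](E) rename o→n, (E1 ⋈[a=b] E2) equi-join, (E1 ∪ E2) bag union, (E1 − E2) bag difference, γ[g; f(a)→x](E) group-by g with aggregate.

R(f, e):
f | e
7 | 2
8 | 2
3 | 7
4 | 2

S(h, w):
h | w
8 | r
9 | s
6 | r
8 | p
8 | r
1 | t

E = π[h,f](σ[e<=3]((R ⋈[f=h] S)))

σ filters on e, owned by the left side.
E' = π[h,f]((σ[e<=3](R) ⋈[f=h] S))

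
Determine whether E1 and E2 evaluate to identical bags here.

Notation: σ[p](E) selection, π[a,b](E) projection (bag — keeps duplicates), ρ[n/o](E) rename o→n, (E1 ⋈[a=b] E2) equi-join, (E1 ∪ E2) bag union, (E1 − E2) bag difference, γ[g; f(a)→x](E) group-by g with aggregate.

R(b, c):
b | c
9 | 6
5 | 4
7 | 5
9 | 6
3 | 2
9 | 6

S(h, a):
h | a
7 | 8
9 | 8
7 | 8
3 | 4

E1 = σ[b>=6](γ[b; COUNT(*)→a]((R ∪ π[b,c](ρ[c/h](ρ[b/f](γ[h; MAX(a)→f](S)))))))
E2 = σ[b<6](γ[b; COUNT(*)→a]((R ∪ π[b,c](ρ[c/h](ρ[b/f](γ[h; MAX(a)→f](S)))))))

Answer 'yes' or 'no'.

E1 row counts bottom-up:
  R → 6
  S → 4
  γ[h; MAX(a)→f](S) → 3
  ρ[b/f](γ[h; MAX(a)→f](S)) → 3
  ρ[c/h](ρ[b/f](γ[h; MAX(a)→f](S))) → 3
  π[b,c](ρ[c/h](ρ[b/f](γ[h; MAX(a)→f](S)))) → 3
  (R ∪ π[b,c](ρ[c/h](ρ[b/f](γ[h; MAX(a)→f](S))))) → 9
  γ[b; COUNT(*)→a]((R ∪ π[b,c](ρ[c/h](ρ[b/f](γ[h; MAX(a)→f](S)))))) → 6
  σ[b>=6](γ[b; COUNT(*)→a]((R ∪ π[b,c](ρ[c/h](ρ[b/f](γ[h; MAX(a)→f](S))))))) → 3
E2 row counts bottom-up:
  R → 6
  S → 4
  γ[h; MAX(a)→f](S) → 3
  ρ[b/f](γ[h; MAX(a)→f](S)) → 3
  ρ[c/h](ρ[b/f](γ[h; MAX(a)→f](S))) → 3
  π[b,c](ρ[c/h](ρ[b/f](γ[h; MAX(a)→f](S)))) → 3
  (R ∪ π[b,c](ρ[c/h](ρ[b/f](γ[h; MAX(a)→f](S))))) → 9
  γ[b; COUNT(*)→a]((R ∪ π[b,c](ρ[c/h](ρ[b/f](γ[h; MAX(a)→f](S)))))) → 6
  σ[b<6](γ[b; COUNT(*)→a]((R ∪ π[b,c](ρ[c/h](ρ[b/f](γ[h; MAX(a)→f](S))))))) → 3

E1 result:
b | a
7 | 1
8 | 2
9 | 3
E2 result:
b | a
3 | 1
4 | 1
5 | 1
Witness: (7, 1) appears 1× in E1 but 0× in E2.

no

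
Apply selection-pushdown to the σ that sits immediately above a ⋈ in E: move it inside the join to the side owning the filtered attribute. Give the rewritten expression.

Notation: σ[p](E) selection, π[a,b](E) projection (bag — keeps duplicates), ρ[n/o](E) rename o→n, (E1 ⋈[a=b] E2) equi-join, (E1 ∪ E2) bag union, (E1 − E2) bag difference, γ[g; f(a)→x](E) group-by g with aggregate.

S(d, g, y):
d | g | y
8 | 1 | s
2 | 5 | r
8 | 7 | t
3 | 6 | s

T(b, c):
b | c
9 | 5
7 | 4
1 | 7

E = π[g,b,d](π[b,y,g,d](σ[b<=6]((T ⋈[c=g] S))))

σ filters on b, owned by the left side.
E' = π[g,b,d](π[b,y,g,d]((σ[b<=6](T) ⋈[c=g] S)))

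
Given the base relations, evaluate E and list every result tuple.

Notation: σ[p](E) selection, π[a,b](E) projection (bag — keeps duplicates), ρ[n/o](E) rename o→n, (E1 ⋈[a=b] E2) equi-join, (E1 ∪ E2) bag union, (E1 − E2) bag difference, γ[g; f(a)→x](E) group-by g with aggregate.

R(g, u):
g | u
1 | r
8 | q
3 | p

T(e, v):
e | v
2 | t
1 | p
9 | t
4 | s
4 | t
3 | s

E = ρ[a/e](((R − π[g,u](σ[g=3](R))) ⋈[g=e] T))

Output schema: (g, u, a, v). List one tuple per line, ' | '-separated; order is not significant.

Row counts bottom-up:
  R → 3
  R → 3
  σ[g=3](R) → 1
  π[g,u](σ[g=3](R)) → 1
  (R − π[g,u](σ[g=3](R))) → 2
  T → 6
  ((R − π[g,u](σ[g=3](R))) ⋈[g=e] T) → 1
  ρ[a/e](((R − π[g,u](σ[g=3](R))) ⋈[g=e] T)) → 1

== RESULT ==
g | u | a | v
1 | r | 1 | p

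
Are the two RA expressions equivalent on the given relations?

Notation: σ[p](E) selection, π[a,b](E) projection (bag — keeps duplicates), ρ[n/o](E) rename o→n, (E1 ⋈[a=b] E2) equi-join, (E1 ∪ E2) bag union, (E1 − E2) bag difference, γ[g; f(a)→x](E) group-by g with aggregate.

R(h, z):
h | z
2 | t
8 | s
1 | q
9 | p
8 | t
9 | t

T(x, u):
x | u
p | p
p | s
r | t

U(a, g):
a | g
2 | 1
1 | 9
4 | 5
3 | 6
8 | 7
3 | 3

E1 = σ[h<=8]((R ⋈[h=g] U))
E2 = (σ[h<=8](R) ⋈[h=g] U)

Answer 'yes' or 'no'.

E1 row counts bottom-up:
  R → 6
  U → 6
  (R ⋈[h=g] U) → 3
  σ[h<=8]((R ⋈[h=g] U)) → 1
E2 row counts bottom-up:
  R → 6
  σ[h<=8](R) → 4
  U → 6
  (σ[h<=8](R) ⋈[h=g] U) → 1

E1 and E2 produce the same multiset:
h | z | a | g
1 | q | 2 | 1

yes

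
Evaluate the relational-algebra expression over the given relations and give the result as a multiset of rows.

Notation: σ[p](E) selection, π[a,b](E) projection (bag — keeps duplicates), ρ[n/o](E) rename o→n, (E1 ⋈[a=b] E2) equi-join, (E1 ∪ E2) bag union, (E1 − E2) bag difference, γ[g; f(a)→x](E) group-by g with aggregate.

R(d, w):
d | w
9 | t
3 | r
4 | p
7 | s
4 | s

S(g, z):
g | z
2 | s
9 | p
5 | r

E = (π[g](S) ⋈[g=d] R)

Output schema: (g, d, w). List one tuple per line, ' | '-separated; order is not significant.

Stepwise |·|:
  S → 3
  π[g](S) → 3
  R → 5
  (π[g](S) ⋈[g=d] R) → 1

== RESULT ==
g | d | w
9 | 9 | t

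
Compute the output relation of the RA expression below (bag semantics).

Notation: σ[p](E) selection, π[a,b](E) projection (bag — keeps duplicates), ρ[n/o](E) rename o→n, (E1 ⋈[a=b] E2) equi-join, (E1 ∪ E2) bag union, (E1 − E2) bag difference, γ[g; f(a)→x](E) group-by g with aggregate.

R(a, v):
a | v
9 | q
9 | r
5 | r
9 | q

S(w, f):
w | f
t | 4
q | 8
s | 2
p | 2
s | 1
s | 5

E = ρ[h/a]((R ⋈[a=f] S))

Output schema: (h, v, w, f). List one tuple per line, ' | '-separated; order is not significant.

Per-node cardinality:
  R → 4
  S → 6
  (R ⋈[a=f] S) → 1
  ρ[h/a]((R ⋈[a=f] S)) → 1

== RESULT ==
h | v | w | f
5 | r | s | 5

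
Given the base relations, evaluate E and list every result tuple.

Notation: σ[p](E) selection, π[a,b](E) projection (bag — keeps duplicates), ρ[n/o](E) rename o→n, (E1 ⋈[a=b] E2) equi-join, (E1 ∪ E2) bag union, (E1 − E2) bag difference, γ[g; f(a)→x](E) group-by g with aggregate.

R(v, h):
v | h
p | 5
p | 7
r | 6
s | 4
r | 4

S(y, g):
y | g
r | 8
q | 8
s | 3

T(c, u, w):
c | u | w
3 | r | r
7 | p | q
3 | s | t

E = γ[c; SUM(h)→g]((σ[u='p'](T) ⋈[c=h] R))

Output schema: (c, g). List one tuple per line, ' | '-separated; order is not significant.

Per-node cardinality:
  T → 3
  σ[u='p'](T) → 1
  R → 5
  (σ[u='p'](T) ⋈[c=h] R) → 1
  γ[c; SUM(h)→g]((σ[u='p'](T) ⋈[c=h] R)) → 1

== RESULT ==
c | g
7 | 7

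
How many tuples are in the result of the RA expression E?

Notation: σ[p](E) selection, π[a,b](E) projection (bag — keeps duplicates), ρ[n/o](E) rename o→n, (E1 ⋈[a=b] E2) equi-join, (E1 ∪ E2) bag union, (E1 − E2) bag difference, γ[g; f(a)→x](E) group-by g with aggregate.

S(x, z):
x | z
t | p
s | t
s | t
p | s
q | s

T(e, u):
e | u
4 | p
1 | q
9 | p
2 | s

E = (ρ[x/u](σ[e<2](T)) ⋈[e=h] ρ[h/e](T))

Per-node cardinality:
  T → 4
  σ[e<2](T) → 1
  ρ[x/u](σ[e<2](T)) → 1
  T → 4
  ρ[h/e](T) → 4
  (ρ[x/u](σ[e<2](T)) ⋈[e=h] ρ[h/e](T)) → 1

|E| = 1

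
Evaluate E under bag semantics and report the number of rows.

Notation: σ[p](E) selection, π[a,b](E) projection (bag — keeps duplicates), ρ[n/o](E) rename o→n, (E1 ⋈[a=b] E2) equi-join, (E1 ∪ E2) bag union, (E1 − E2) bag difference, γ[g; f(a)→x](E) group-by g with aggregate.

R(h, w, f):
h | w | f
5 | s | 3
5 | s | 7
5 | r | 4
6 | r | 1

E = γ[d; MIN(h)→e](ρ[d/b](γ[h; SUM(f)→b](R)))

Row counts bottom-up:
  R → 4
  γ[h; SUM(f)→b](R) → 2
  ρ[d/b](γ[h; SUM(f)→b](R)) → 2
  γ[d; MIN(h)→e](ρ[d/b](γ[h; SUM(f)→b](R))) → 2

|E| = 2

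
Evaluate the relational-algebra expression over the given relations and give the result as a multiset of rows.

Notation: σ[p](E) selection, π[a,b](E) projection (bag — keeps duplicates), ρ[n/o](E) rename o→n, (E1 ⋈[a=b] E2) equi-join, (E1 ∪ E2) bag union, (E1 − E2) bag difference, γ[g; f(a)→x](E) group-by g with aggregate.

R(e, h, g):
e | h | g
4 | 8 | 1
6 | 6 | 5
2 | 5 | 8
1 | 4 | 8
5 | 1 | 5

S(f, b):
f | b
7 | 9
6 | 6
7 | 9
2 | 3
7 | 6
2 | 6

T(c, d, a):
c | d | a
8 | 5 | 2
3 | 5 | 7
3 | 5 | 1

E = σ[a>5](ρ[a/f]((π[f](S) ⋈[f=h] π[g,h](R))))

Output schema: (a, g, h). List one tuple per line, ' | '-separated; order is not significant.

Subexpression sizes:
  S → 6
  π[f](S) → 6
  R → 5
  π[g,h](R) → 5
  (π[f](S) ⋈[f=h] π[g,h](R)) → 1
  ρ[a/f]((π[f](S) ⋈[f=h] π[g,h](R))) → 1
  σ[a>5](ρ[a/f]((π[f](S) ⋈[f=h] π[g,h](R)))) → 1

== RESULT ==
a | g | h
6 | 5 | 6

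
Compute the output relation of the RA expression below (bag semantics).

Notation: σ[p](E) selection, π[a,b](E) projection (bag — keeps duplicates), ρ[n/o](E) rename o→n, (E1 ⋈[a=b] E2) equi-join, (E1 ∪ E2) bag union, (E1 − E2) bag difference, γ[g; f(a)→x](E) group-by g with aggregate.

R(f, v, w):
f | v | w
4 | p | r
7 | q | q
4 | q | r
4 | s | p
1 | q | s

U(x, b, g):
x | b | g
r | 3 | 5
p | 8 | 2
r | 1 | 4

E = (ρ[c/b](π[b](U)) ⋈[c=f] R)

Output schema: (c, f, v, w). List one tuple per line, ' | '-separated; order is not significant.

Stepwise |·|:
  U → 3
  π[b](U) → 3
  ρ[c/b](π[b](U)) → 3
  R → 5
  (ρ[c/b](π[b](U)) ⋈[c=f] R) → 1

== RESULT ==
c | f | v | w
1 | 1 | q | s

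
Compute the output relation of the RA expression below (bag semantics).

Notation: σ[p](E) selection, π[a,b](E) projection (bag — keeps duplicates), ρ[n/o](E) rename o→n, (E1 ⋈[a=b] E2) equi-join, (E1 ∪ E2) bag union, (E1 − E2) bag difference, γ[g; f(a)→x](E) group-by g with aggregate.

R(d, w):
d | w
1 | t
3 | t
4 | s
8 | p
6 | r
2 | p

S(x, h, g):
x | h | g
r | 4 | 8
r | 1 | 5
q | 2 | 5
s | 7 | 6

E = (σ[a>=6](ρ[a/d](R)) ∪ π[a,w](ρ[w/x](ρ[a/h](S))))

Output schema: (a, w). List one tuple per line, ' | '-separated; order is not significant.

Row counts bottom-up:
  R → 6
  ρ[a/d](R) → 6
  σ[a>=6](ρ[a/d](R)) → 2
  S → 4
  ρ[a/h](S) → 4
  ρ[w/x](ρ[a/h](S)) → 4
  π[a,w](ρ[w/x](ρ[a/h](S))) → 4
  (σ[a>=6](ρ[a/d](R)) ∪ π[a,w](ρ[w/x](ρ[a/h](S)))) → 6

== RESULT ==
a | w
1 | r
2 | q
4 | r
6 | r
7 | s
8 | p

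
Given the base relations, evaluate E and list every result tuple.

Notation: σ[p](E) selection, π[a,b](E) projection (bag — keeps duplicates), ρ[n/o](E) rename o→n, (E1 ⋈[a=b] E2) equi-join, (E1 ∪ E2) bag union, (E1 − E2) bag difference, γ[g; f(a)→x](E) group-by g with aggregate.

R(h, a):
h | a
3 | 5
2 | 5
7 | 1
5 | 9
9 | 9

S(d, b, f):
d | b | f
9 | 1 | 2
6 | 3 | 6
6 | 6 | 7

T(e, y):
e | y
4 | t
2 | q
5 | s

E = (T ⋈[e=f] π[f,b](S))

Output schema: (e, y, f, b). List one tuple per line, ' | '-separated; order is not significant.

Row counts bottom-up:
  T → 3
  S → 3
  π[f,b](S) → 3
  (T ⋈[e=f] π[f,b](S)) → 1

== RESULT ==
e | y | f | b
2 | q | 2 | 1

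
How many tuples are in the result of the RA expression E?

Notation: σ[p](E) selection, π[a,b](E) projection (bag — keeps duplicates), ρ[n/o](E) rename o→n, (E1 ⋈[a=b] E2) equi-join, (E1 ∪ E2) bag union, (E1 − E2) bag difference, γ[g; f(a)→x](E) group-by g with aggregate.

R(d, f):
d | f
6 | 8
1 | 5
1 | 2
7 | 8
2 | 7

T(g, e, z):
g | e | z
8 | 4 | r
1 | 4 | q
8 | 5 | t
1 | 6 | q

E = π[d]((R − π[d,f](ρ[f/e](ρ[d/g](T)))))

Subexpression sizes:
  R → 5
  T → 4
  ρ[d/g](T) → 4
  ρ[f/e](ρ[d/g](T)) → 4
  π[d,f](ρ[f/e](ρ[d/g](T))) → 4
  (R − π[d,f](ρ[f/e](ρ[d/g](T)))) → 5
  π[d]((R − π[d,f](ρ[f/e](ρ[d/g](T))))) → 5

|E| = 5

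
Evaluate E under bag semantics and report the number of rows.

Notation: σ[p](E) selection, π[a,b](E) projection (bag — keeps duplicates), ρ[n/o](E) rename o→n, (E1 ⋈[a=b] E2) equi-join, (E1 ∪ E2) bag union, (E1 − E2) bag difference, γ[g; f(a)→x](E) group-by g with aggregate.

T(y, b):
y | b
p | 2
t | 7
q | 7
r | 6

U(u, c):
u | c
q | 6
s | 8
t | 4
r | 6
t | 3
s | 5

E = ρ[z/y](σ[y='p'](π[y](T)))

Stepwise |·|:
  T → 4
  π[y](T) → 4
  σ[y='p'](π[y](T)) → 1
  ρ[z/y](σ[y='p'](π[y](T))) → 1

|E| = 1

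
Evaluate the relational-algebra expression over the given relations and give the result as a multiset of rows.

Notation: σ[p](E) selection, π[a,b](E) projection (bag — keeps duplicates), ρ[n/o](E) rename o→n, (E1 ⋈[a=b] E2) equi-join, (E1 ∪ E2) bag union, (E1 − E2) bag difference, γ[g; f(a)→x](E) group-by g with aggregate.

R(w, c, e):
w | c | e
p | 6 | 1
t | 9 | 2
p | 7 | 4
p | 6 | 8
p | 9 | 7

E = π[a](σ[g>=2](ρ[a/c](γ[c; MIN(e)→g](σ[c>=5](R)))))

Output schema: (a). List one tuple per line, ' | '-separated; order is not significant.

Per-node cardinality:
  R → 5
  σ[c>=5](R) → 5
  γ[c; MIN(e)→g](σ[c>=5](R)) → 3
  ρ[a/c](γ[c; MIN(e)→g](σ[c>=5](R))) → 3
  σ[g>=2](ρ[a/c](γ[c; MIN(e)→g](σ[c>=5](R)))) → 2
  π[a](σ[g>=2](ρ[a/c](γ[c; MIN(e)→g](σ[c>=5](R))))) → 2

== RESULT ==
a
7
9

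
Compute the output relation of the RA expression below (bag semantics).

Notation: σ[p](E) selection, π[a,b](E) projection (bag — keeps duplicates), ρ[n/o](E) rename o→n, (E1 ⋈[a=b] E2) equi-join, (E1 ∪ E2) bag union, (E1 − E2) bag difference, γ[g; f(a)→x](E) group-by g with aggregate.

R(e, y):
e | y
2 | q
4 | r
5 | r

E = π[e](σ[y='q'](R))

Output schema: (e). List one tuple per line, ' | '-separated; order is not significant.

Per-node cardinality:
  R → 3
  σ[y='q'](R) → 1
  π[e](σ[y='q'](R)) → 1

== RESULT ==
e
2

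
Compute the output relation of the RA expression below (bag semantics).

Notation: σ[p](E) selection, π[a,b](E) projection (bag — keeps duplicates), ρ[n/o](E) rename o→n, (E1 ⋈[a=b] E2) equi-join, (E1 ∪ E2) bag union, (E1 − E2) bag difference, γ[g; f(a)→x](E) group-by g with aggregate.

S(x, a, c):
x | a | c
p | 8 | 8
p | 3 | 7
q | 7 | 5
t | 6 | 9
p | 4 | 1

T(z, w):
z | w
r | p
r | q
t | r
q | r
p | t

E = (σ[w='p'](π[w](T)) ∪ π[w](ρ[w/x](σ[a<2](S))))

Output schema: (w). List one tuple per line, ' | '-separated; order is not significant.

Per-node cardinality:
  T → 5
  π[w](T) → 5
  σ[w='p'](π[w](T)) → 1
  S → 5
  σ[a<2](S) → 0
  ρ[w/x](σ[a<2](S)) → 0
  π[w](ρ[w/x](σ[a<2](S))) → 0
  (σ[w='p'](π[w](T)) ∪ π[w](ρ[w/x](σ[a<2](S)))) → 1

== RESULT ==
w
p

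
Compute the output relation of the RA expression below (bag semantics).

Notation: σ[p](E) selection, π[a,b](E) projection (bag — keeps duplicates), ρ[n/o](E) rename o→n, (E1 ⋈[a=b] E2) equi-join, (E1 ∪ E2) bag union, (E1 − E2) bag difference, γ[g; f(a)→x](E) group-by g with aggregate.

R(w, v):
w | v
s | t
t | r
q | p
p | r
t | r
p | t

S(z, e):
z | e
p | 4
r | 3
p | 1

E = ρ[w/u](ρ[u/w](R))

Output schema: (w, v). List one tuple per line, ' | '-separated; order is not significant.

Row counts bottom-up:
  R → 6
  ρ[u/w](R) → 6
  ρ[w/u](ρ[u/w](R)) → 6

== RESULT ==
w | v
p | r
p | t
q | p
s | t
t | r
t | r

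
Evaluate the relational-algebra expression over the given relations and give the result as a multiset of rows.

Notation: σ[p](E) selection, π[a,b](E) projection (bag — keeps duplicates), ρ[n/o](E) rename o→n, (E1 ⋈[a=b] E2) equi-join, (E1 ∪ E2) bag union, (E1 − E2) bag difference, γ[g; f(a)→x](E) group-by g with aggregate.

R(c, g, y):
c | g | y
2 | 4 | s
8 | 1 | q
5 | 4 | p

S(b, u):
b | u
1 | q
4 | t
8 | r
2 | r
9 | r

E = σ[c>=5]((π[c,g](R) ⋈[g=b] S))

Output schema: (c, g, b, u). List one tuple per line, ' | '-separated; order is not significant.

Stepwise |·|:
  R → 3
  π[c,g](R) → 3
  S → 5
  (π[c,g](R) ⋈[g=b] S) → 3
  σ[c>=5]((π[c,g](R) ⋈[g=b] S)) → 2

== RESULT ==
c | g | b | u
5 | 4 | 4 | t
8 | 1 | 1 | q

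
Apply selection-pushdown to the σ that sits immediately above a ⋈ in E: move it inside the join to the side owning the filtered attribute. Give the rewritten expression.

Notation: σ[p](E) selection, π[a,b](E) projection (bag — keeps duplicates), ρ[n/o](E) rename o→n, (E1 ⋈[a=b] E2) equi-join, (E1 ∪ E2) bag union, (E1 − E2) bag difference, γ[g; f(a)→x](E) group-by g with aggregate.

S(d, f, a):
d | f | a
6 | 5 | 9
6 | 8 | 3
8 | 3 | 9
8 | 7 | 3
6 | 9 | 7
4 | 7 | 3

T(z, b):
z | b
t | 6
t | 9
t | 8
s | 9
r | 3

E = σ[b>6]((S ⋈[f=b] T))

σ filters on b, owned by the right side.
E' = (S ⋈[f=b] σ[b>6](T))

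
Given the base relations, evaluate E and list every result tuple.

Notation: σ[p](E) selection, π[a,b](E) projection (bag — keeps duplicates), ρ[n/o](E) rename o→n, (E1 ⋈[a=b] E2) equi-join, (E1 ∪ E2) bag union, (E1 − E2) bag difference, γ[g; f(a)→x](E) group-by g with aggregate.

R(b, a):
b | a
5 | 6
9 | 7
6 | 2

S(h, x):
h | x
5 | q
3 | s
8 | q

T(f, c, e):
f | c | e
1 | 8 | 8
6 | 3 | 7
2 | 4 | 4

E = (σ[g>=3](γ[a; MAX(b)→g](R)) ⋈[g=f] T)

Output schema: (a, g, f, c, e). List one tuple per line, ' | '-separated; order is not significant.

Per-node cardinality:
  R → 3
  γ[a; MAX(b)→g](R) → 3
  σ[g>=3](γ[a; MAX(b)→g](R)) → 3
  T → 3
  (σ[g>=3](γ[a; MAX(b)→g](R)) ⋈[g=f] T) → 1

== RESULT ==
a | g | f | c | e
2 | 6 | 6 | 3 | 7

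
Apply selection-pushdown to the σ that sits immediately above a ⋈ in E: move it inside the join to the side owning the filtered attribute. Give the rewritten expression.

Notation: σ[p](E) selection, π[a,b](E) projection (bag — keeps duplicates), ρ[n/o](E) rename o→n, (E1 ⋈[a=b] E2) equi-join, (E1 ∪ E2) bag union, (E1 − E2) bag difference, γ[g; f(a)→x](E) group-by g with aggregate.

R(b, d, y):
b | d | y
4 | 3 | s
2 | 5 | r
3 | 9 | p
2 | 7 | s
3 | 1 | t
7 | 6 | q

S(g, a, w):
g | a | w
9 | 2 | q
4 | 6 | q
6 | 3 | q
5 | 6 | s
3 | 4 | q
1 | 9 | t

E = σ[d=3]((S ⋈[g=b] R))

σ filters on d, owned by the right side.
E' = (S ⋈[g=b] σ[d=3](R))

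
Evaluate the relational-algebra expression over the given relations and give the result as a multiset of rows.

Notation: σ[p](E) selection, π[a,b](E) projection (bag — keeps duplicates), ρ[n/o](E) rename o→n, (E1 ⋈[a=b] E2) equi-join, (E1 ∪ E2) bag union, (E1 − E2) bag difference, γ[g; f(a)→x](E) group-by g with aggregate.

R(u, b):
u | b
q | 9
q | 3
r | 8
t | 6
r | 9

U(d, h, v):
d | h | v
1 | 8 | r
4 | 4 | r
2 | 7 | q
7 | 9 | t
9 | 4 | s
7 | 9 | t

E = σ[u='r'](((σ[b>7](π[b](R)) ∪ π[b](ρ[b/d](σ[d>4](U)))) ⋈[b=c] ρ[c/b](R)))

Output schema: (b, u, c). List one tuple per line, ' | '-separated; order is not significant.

Per-node cardinality:
  R → 5
  π[b](R) → 5
  σ[b>7](π[b](R)) → 3
  U → 6
  σ[d>4](U) → 3
  ρ[b/d](σ[d>4](U)) → 3
  π[b](ρ[b/d](σ[d>4](U))) → 3
  (σ[b>7](π[b](R)) ∪ π[b](ρ[b/d](σ[d>4](U)))) → 6
  R → 5
  ρ[c/b](R) → 5
  ((σ[b>7](π[b](R)) ∪ π[b](ρ[b/d](σ[d>4](U)))) ⋈[b=c] ρ[c/b](R)) → 7
  σ[u='r'](((σ[b>7](π[b](R)) ∪ π[b](ρ[b/d](σ[d>4](U)))) ⋈[b=c] ρ[c/b](R))) → 4

== RESULT ==
b | u | c
8 | r | 8
9 | r | 9
9 | r | 9
9 | r | 9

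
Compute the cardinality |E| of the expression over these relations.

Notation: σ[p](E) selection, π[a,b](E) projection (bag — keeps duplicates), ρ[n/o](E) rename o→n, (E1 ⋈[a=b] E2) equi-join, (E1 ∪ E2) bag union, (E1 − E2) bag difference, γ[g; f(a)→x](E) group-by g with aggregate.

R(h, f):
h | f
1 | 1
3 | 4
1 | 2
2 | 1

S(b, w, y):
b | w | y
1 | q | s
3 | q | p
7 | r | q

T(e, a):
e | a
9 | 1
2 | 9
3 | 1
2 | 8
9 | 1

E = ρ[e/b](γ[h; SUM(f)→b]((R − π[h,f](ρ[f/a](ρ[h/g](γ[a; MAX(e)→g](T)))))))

Subexpression sizes:
  R → 4
  T → 5
  γ[a; MAX(e)→g](T) → 3
  ρ[h/g](γ[a; MAX(e)→g](T)) → 3
  ρ[f/a](ρ[h/g](γ[a; MAX(e)→g](T))) → 3
  π[h,f](ρ[f/a](ρ[h/g](γ[a; MAX(e)→g](T)))) → 3
  (R − π[h,f](ρ[f/a](ρ[h/g](γ[a; MAX(e)→g](T))))) → 4
  γ[h; SUM(f)→b]((R − π[h,f](ρ[f/a](ρ[h/g](γ[a; MAX(e)→g](T)))))) → 3
  ρ[e/b](γ[h; SUM(f)→b]((R − π[h,f](ρ[f/a](ρ[h/g](γ[a; MAX(e)→g](T))))))) → 3

|E| = 3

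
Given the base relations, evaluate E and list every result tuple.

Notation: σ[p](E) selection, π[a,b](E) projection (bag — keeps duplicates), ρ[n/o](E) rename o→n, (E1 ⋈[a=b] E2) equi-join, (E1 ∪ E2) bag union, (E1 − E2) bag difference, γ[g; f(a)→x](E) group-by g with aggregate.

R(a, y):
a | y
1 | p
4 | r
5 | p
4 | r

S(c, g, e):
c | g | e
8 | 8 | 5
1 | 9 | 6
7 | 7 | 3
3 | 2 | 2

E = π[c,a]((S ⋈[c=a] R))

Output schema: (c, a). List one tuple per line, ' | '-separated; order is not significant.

Row counts bottom-up:
  S → 4
  R → 4
  (S ⋈[c=a] R) → 1
  π[c,a]((S ⋈[c=a] R)) → 1

== RESULT ==
c | a
1 | 1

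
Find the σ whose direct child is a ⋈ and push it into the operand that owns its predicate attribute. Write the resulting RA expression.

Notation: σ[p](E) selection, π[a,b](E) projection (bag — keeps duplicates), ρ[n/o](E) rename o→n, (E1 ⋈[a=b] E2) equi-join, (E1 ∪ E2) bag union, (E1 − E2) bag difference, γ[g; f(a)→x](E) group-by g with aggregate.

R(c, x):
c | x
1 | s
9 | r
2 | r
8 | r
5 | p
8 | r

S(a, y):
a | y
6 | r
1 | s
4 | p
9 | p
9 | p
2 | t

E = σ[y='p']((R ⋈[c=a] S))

σ filters on y, owned by the right side.
E' = (R ⋈[c=a] σ[y='p'](S))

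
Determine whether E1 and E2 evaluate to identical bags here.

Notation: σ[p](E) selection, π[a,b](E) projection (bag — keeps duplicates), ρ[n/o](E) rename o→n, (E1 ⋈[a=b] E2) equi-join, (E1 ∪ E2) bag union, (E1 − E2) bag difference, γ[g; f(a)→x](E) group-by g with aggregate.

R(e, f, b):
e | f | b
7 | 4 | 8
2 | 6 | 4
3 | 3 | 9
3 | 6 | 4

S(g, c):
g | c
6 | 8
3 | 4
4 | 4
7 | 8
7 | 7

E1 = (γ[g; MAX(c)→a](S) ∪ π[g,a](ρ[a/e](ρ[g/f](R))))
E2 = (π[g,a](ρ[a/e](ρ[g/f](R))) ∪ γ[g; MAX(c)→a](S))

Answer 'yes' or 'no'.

E1 stepwise |·|:
  S → 5
  γ[g; MAX(c)→a](S) → 4
  R → 4
  ρ[g/f](R) → 4
  ρ[a/e](ρ[g/f](R)) → 4
  π[g,a](ρ[a/e](ρ[g/f](R))) → 4
  (γ[g; MAX(c)→a](S) ∪ π[g,a](ρ[a/e](ρ[g/f](R)))) → 8
E2 stepwise |·|:
  R → 4
  ρ[g/f](R) → 4
  ρ[a/e](ρ[g/f](R)) → 4
  π[g,a](ρ[a/e](ρ[g/f](R))) → 4
  S → 5
  γ[g; MAX(c)→a](S) → 4
  (π[g,a](ρ[a/e](ρ[g/f](R))) ∪ γ[g; MAX(c)→a](S)) → 8

E1 and E2 produce the same multiset:
g | a
3 | 3
3 | 4
4 | 4
4 | 7
6 | 2
6 | 3
6 | 8
7 | 8

yes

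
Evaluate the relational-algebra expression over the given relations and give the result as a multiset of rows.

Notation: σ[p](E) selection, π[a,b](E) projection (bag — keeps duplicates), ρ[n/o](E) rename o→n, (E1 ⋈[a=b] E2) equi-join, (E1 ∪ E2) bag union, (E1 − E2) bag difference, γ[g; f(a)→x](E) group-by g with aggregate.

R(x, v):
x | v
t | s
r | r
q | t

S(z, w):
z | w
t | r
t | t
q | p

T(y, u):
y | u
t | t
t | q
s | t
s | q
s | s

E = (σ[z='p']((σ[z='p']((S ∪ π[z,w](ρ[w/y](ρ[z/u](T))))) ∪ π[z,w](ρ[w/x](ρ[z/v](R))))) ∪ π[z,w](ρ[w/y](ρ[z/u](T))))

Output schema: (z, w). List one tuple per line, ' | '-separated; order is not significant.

Subexpression sizes:
  S → 3
  T → 5
  ρ[z/u](T) → 5
  ρ[w/y](ρ[z/u](T)) → 5
  π[z,w](ρ[w/y](ρ[z/u](T))) → 5
  (S ∪ π[z,w](ρ[w/y](ρ[z/u](T)))) → 8
  σ[z='p']((S ∪ π[z,w](ρ[w/y](ρ[z/u](T))))) → 0
  R → 3
  ρ[z/v](R) → 3
  ρ[w/x](ρ[z/v](R)) → 3
  π[z,w](ρ[w/x](ρ[z/v](R))) → 3
  (σ[z='p']((S ∪ π[z,w](ρ[w/y](ρ[z/u](T))))) ∪ π[z,w](ρ[w/x](ρ[z/v](R)))) → 3
  σ[z='p']((σ[z='p']((S ∪ π[z,w](ρ[w/y](ρ[z/u](T))))) ∪ π[z,w](ρ[w/x](ρ[z/v](R))))) → 0
  T → 5
  ρ[z/u](T) → 5
  ρ[w/y](ρ[z/u](T)) → 5
  π[z,w](ρ[w/y](ρ[z/u](T))) → 5
  (σ[z='p']((σ[z='p']((S ∪ π[z,w](ρ[w/y](ρ[z/u](T))))) ∪ π[z,w](ρ[w/x](ρ[z/v](R))))) ∪ π[z,w](ρ[w/y](ρ[z/u](T)))) → 5

== RESULT ==
z | w
q | s
q | t
s | s
t | s
t | t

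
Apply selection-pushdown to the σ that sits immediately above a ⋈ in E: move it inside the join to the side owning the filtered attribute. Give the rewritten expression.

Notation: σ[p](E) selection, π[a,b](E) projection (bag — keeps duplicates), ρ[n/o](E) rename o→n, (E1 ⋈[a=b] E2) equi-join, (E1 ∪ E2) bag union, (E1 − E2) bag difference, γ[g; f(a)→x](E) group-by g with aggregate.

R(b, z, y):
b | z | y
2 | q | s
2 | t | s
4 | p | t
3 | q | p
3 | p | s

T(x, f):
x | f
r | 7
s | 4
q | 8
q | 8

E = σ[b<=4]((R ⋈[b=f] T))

σ filters on b, owned by the left side.
E' = (σ[b<=4](R) ⋈[b=f] T)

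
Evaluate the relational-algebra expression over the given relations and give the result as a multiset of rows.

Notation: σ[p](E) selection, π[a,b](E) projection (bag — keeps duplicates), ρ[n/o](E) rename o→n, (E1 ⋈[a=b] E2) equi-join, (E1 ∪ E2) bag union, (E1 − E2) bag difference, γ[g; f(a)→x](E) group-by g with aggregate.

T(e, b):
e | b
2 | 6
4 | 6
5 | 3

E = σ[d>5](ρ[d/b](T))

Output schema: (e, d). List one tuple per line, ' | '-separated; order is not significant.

Row counts bottom-up:
  T → 3
  ρ[d/b](T) → 3
  σ[d>5](ρ[d/b](T)) → 2

== RESULT ==
e | d
2 | 6
4 | 6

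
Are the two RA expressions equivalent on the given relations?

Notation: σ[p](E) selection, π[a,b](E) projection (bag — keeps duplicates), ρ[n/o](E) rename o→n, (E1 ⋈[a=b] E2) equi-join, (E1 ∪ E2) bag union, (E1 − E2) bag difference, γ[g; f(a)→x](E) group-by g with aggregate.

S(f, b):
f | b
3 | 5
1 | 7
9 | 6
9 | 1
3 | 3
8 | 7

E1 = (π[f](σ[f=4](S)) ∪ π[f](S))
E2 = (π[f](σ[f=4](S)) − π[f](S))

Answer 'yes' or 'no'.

E1 per-node cardinality:
  S → 6
  σ[f=4](S) → 0
  π[f](σ[f=4](S)) → 0
  S → 6
  π[f](S) → 6
  (π[f](σ[f=4](S)) ∪ π[f](S)) → 6
E2 per-node cardinality:
  S → 6
  σ[f=4](S) → 0
  π[f](σ[f=4](S)) → 0
  S → 6
  π[f](S) → 6
  (π[f](σ[f=4](S)) − π[f](S)) → 0

E1 result:
f
1
3
3
8
9
9
E2 result:
f
(0 rows)
Witness: (1,) appears 1× in E1 but 0× in E2.

no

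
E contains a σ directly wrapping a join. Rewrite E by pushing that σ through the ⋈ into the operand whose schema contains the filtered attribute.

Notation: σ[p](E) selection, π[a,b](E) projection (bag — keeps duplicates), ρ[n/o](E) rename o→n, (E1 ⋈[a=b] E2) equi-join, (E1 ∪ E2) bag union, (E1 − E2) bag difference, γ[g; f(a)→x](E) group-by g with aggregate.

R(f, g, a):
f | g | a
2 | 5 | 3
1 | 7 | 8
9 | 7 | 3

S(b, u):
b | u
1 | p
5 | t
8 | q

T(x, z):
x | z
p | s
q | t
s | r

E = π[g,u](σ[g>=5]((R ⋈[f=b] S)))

σ filters on g, owned by the left side.
E' = π[g,u]((σ[g>=5](R) ⋈[f=b] S))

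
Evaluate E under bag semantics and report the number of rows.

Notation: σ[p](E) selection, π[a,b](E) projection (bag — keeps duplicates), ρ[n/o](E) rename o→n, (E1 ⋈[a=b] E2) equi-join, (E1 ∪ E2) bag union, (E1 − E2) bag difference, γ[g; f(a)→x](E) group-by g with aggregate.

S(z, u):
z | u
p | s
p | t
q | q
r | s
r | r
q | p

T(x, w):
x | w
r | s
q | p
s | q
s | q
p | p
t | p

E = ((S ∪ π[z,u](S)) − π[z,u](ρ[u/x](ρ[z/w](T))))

Subexpression sizes:
  S → 6
  S → 6
  π[z,u](S) → 6
  (S ∪ π[z,u](S)) → 12
  T → 6
  ρ[z/w](T) → 6
  ρ[u/x](ρ[z/w](T)) → 6
  π[z,u](ρ[u/x](ρ[z/w](T))) → 6
  ((S ∪ π[z,u](S)) − π[z,u](ρ[u/x](ρ[z/w](T)))) → 11

|E| = 11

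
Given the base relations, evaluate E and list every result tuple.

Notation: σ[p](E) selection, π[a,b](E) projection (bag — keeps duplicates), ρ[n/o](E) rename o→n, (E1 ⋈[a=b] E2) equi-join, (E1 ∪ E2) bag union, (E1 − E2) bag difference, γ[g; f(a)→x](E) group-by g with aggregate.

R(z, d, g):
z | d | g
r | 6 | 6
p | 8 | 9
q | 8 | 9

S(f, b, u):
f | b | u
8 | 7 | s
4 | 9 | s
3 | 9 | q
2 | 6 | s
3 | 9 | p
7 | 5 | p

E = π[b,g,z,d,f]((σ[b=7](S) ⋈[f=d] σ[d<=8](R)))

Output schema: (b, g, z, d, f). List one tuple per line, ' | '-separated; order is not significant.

Row counts bottom-up:
  S → 6
  σ[b=7](S) → 1
  R → 3
  σ[d<=8](R) → 3
  (σ[b=7](S) ⋈[f=d] σ[d<=8](R)) → 2
  π[b,g,z,d,f]((σ[b=7](S) ⋈[f=d] σ[d<=8](R))) → 2

== RESULT ==
b | g | z | d | f
7 | 9 | p | 8 | 8
7 | 9 | q | 8 | 8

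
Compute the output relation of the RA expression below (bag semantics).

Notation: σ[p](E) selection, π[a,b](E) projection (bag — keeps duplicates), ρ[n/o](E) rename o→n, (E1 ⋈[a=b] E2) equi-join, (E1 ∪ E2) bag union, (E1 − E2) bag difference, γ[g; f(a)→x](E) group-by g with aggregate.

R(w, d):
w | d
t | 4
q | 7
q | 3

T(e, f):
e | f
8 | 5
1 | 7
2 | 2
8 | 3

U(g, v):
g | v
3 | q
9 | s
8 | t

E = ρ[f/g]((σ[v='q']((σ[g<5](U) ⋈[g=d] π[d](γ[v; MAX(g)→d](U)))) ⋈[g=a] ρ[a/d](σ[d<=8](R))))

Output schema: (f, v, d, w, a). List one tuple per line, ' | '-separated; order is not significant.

Subexpression sizes:
  U → 3
  σ[g<5](U) → 1
  U → 3
  γ[v; MAX(g)→d](U) → 3
  π[d](γ[v; MAX(g)→d](U)) → 3
  (σ[g<5](U) ⋈[g=d] π[d](γ[v; MAX(g)→d](U))) → 1
  σ[v='q']((σ[g<5](U) ⋈[g=d] π[d](γ[v; MAX(g)→d](U)))) → 1
  R → 3
  σ[d<=8](R) → 3
  ρ[a/d](σ[d<=8](R)) → 3
  (σ[v='q']((σ[g<5](U) ⋈[g=d] π[d](γ[v; MAX(g)→d](U)))) ⋈[g=a] ρ[a/d](σ[d<=8](R))) → 1
  ρ[f/g]((σ[v='q']((σ[g<5](U) ⋈[g=d] π[d](γ[v; MAX(g)→d](U)))) ⋈[g=a] ρ[a/d](σ[d<=8](R)))) → 1

== RESULT ==
f | v | d | w | a
3 | q | 3 | q | 3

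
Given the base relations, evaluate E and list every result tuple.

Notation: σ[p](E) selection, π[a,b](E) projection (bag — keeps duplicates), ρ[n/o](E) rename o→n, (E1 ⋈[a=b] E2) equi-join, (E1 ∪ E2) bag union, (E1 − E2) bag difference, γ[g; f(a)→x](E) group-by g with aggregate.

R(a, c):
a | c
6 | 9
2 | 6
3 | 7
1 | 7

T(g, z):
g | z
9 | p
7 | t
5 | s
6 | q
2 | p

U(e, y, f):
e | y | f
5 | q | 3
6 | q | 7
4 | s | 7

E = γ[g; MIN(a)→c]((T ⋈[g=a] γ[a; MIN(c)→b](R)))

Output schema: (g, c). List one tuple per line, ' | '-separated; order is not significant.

Row counts bottom-up:
  T → 5
  R → 4
  γ[a; MIN(c)→b](R) → 4
  (T ⋈[g=a] γ[a; MIN(c)→b](R)) → 2
  γ[g; MIN(a)→c]((T ⋈[g=a] γ[a; MIN(c)→b](R))) → 2

== RESULT ==
g | c
2 | 2
6 | 6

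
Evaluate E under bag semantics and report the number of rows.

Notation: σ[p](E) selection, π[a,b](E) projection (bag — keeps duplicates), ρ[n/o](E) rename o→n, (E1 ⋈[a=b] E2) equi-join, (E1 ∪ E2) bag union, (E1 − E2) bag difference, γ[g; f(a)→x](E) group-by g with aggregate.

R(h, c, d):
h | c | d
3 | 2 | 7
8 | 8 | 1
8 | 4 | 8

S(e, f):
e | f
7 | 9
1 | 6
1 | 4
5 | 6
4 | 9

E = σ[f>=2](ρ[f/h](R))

Stepwise |·|:
  R → 3
  ρ[f/h](R) → 3
  σ[f>=2](ρ[f/h](R)) → 3

|E| = 3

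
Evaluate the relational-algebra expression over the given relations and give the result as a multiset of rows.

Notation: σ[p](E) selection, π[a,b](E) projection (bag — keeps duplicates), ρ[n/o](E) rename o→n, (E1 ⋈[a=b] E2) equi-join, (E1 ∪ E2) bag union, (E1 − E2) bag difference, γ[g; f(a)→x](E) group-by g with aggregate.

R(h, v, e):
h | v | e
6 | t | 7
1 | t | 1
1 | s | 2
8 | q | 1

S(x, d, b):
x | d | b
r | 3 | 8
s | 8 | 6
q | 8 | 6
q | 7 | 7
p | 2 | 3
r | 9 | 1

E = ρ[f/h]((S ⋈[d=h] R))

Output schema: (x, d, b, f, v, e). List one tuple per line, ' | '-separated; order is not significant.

Row counts bottom-up:
  S → 6
  R → 4
  (S ⋈[d=h] R) → 2
  ρ[f/h]((S ⋈[d=h] R)) → 2

== RESULT ==
x | d | b | f | v | e
q | 8 | 6 | 8 | q | 1
s | 8 | 6 | 8 | q | 1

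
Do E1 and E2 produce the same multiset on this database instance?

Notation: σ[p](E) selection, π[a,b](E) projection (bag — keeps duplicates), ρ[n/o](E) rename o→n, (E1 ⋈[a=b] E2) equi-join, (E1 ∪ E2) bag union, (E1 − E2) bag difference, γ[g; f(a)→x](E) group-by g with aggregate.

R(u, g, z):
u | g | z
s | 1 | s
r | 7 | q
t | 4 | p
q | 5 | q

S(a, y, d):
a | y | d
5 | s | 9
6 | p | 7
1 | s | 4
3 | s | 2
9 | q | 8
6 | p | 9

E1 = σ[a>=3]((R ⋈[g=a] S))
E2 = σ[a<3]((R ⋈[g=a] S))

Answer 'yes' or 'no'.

E1 stepwise |·|:
  R → 4
  S → 6
  (R ⋈[g=a] S) → 2
  σ[a>=3]((R ⋈[g=a] S)) → 1
E2 stepwise |·|:
  R → 4
  S → 6
  (R ⋈[g=a] S) → 2
  σ[a<3]((R ⋈[g=a] S)) → 1

E1 result:
u | g | z | a | y | d
q | 5 | q | 5 | s | 9
E2 result:
u | g | z | a | y | d
s | 1 | s | 1 | s | 4
Witness: ('s', 1, 's', 1, 's', 4) appears 0× in E1 but 1× in E2.

no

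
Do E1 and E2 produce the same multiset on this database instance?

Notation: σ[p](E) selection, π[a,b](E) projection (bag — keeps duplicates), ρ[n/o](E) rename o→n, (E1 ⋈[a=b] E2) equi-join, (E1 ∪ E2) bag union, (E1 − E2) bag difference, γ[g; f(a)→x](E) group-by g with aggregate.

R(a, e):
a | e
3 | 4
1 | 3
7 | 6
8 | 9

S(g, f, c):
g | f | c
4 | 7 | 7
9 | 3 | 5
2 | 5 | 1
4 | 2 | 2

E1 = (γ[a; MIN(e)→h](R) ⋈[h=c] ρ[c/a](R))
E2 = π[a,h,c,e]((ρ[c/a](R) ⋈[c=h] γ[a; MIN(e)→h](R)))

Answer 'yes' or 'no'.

E1 subexpression sizes:
  R → 4
  γ[a; MIN(e)→h](R) → 4
  R → 4
  ρ[c/a](R) → 4
  (γ[a; MIN(e)→h](R) ⋈[h=c] ρ[c/a](R)) → 1
E2 subexpression sizes:
  R → 4
  ρ[c/a](R) → 4
  R → 4
  γ[a; MIN(e)→h](R) → 4
  (ρ[c/a](R) ⋈[c=h] γ[a; MIN(e)→h](R)) → 1
  π[a,h,c,e]((ρ[c/a](R) ⋈[c=h] γ[a; MIN(e)→h](R))) → 1

E1 and E2 produce the same multiset:
a | h | c | e
1 | 3 | 3 | 4

yes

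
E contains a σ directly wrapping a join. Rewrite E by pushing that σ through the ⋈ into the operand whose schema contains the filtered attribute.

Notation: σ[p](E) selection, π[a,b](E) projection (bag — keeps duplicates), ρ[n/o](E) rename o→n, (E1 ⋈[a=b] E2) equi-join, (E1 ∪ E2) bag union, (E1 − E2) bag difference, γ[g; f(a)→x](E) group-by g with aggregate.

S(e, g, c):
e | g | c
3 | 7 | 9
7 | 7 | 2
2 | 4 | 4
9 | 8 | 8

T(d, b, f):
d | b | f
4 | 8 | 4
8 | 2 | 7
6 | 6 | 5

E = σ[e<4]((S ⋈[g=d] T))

σ filters on e, owned by the left side.
E' = (σ[e<4](S) ⋈[g=d] T)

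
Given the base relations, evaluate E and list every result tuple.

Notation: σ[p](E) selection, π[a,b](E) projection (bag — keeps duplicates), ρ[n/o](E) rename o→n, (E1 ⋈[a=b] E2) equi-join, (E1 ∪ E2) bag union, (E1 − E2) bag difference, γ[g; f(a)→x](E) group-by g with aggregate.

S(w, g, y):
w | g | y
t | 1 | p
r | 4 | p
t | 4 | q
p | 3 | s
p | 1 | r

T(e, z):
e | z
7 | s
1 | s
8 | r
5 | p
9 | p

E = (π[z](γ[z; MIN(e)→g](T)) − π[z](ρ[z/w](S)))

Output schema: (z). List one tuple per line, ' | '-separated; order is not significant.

Row counts bottom-up:
  T → 5
  γ[z; MIN(e)→g](T) → 3
  π[z](γ[z; MIN(e)→g](T)) → 3
  S → 5
  ρ[z/w](S) → 5
  π[z](ρ[z/w](S)) → 5
  (π[z](γ[z; MIN(e)→g](T)) − π[z](ρ[z/w](S))) → 1

== RESULT ==
z
s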